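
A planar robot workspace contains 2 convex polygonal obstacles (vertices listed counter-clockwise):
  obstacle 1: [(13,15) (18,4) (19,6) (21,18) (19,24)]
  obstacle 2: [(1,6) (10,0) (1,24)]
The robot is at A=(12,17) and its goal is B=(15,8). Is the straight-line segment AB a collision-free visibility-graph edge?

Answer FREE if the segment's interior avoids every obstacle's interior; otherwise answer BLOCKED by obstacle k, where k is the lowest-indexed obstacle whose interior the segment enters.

Obstacle 1 [(13,15) (18,4) (19,6) (21,18) (19,24)]:
  edge (13,15)–(18,4): clear
  edge (18,4)–(19,6): clear
  edge (19,6)–(21,18): clear
  edge (21,18)–(19,24): clear
  edge (19,24)–(13,15): clear
  midpoint (27/2,25/2) outside
  → clear
Obstacle 2 [(1,6) (10,0) (1,24)]:
  edge (1,6)–(10,0): clear
  edge (10,0)–(1,24): clear
  edge (1,24)–(1,6): clear
  midpoint (27/2,25/2) outside
  → clear

FREE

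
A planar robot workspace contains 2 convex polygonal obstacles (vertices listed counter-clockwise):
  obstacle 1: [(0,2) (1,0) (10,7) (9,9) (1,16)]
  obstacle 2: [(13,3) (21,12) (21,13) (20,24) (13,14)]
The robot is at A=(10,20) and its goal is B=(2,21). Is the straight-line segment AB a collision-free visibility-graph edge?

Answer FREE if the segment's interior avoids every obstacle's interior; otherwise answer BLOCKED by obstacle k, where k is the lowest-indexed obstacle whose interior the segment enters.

Obstacle 1 [(0,2) (1,0) (10,7) (9,9) (1,16)]:
  edge (0,2)–(1,0): clear
  edge (1,0)–(10,7): clear
  edge (10,7)–(9,9): clear
  edge (9,9)–(1,16): clear
  edge (1,16)–(0,2): clear
  midpoint (6,41/2) outside
  → clear
Obstacle 2 [(13,3) (21,12) (21,13) (20,24) (13,14)]:
  edge (13,3)–(21,12): clear
  edge (21,12)–(21,13): clear
  edge (21,13)–(20,24): clear
  edge (20,24)–(13,14): clear
  edge (13,14)–(13,3): clear
  midpoint (6,41/2) outside
  → clear

FREE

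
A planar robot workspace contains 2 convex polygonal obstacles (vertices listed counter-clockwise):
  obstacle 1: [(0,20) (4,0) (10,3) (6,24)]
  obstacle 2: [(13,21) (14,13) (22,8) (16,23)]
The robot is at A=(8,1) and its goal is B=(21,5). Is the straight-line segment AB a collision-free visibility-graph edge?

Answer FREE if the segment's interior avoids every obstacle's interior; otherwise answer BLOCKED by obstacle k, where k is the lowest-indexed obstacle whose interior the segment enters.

FREE

Obstacle 1 [(0,20) (4,0) (10,3) (6,24)]:
  edge (0,20)–(4,0): clear
  edge (4,0)–(10,3): clear
  edge (10,3)–(6,24): clear
  edge (6,24)–(0,20): clear
  midpoint (29/2,3) outside
  → clear
Obstacle 2 [(13,21) (14,13) (22,8) (16,23)]:
  edge (13,21)–(14,13): clear
  edge (14,13)–(22,8): clear
  edge (22,8)–(16,23): clear
  edge (16,23)–(13,21): clear
  midpoint (29/2,3) outside
  → clear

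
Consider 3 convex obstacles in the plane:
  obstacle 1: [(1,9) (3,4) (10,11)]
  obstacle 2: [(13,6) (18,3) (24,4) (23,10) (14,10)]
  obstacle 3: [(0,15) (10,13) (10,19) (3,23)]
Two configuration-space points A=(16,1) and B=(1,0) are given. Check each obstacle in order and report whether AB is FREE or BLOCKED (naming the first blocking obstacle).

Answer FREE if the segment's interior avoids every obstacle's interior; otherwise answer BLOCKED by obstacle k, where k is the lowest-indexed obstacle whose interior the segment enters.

FREE

Obstacle 1 [(1,9) (3,4) (10,11)]:
  edge (1,9)–(3,4): clear
  edge (3,4)–(10,11): clear
  edge (10,11)–(1,9): clear
  midpoint (17/2,1/2) outside
  → clear
Obstacle 2 [(13,6) (18,3) (24,4) (23,10) (14,10)]:
  edge (13,6)–(18,3): clear
  edge (18,3)–(24,4): clear
  edge (24,4)–(23,10): clear
  edge (23,10)–(14,10): clear
  edge (14,10)–(13,6): clear
  midpoint (17/2,1/2) outside
  → clear
Obstacle 3 [(0,15) (10,13) (10,19) (3,23)]:
  edge (0,15)–(10,13): clear
  edge (10,13)–(10,19): clear
  edge (10,19)–(3,23): clear
  edge (3,23)–(0,15): clear
  midpoint (17/2,1/2) outside
  → clear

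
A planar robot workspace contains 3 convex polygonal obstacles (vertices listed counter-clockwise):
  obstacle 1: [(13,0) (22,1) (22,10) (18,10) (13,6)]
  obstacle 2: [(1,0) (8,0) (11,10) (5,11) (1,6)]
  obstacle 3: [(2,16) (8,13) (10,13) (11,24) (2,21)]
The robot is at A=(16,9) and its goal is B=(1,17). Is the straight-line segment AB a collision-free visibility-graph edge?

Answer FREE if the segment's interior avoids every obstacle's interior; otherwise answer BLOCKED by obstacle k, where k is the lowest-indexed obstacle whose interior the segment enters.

Obstacle 1 [(13,0) (22,1) (22,10) (18,10) (13,6)]:
  edge (13,0)–(22,1): clear
  edge (22,1)–(22,10): clear
  edge (22,10)–(18,10): clear
  edge (18,10)–(13,6): clear
  edge (13,6)–(13,0): clear
  midpoint (17/2,13) outside
  → clear
Obstacle 2 [(1,0) (8,0) (11,10) (5,11) (1,6)]:
  edge (1,0)–(8,0): clear
  edge (8,0)–(11,10): clear
  edge (11,10)–(5,11): clear
  edge (5,11)–(1,6): clear
  edge (1,6)–(1,0): clear
  midpoint (17/2,13) outside
  → clear
Obstacle 3 [(2,16) (8,13) (10,13) (11,24) (2,21)]:
  edge (2,16)–(8,13): clear
  edge (8,13)–(10,13): crosses AB
  edge (10,13)–(11,24): clear
  edge (11,24)–(2,21): clear
  edge (2,21)–(2,16): crosses AB
  → BLOCKED

BLOCKED by obstacle 3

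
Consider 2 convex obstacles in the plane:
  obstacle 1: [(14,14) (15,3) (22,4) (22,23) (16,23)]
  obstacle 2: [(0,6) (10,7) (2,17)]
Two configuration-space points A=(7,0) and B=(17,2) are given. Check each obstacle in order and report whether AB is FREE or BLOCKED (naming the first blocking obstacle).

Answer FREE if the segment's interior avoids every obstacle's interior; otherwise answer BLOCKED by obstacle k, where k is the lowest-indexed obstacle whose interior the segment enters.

FREE

Obstacle 1 [(14,14) (15,3) (22,4) (22,23) (16,23)]:
  edge (14,14)–(15,3): clear
  edge (15,3)–(22,4): clear
  edge (22,4)–(22,23): clear
  edge (22,23)–(16,23): clear
  edge (16,23)–(14,14): clear
  midpoint (12,1) outside
  → clear
Obstacle 2 [(0,6) (10,7) (2,17)]:
  edge (0,6)–(10,7): clear
  edge (10,7)–(2,17): clear
  edge (2,17)–(0,6): clear
  midpoint (12,1) outside
  → clear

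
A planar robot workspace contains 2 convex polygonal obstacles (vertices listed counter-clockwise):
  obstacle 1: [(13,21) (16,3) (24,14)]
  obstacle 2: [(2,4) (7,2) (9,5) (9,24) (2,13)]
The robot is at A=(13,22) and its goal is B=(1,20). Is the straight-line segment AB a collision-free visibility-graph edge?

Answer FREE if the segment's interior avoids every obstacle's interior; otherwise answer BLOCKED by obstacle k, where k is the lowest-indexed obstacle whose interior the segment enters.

BLOCKED by obstacle 2

Obstacle 1 [(13,21) (16,3) (24,14)]:
  edge (13,21)–(16,3): clear
  edge (16,3)–(24,14): clear
  edge (24,14)–(13,21): clear
  midpoint (7,21) outside
  → clear
Obstacle 2 [(2,4) (7,2) (9,5) (9,24) (2,13)]:
  edge (2,4)–(7,2): clear
  edge (7,2)–(9,5): clear
  edge (9,5)–(9,24): crosses AB
  edge (9,24)–(2,13): crosses AB
  edge (2,13)–(2,4): clear
  → BLOCKED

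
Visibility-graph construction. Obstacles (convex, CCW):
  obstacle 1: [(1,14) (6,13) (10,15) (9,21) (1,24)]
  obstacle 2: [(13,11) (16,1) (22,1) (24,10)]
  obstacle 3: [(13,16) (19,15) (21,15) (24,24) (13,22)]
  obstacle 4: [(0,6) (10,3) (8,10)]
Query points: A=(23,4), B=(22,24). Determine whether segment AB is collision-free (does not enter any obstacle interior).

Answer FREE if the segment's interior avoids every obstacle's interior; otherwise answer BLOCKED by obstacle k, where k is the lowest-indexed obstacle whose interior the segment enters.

BLOCKED by obstacle 2

Obstacle 1 [(1,14) (6,13) (10,15) (9,21) (1,24)]:
  edge (1,14)–(6,13): clear
  edge (6,13)–(10,15): clear
  edge (10,15)–(9,21): clear
  edge (9,21)–(1,24): clear
  edge (1,24)–(1,14): clear
  midpoint (45/2,14) outside
  → clear
Obstacle 2 [(13,11) (16,1) (22,1) (24,10)]:
  edge (13,11)–(16,1): clear
  edge (16,1)–(22,1): clear
  edge (22,1)–(24,10): crosses AB
  edge (24,10)–(13,11): crosses AB
  → BLOCKED
Obstacle 3 [(13,16) (19,15) (21,15) (24,24) (13,22)]:
  edge (13,16)–(19,15): clear
  edge (19,15)–(21,15): clear
  edge (21,15)–(24,24): crosses AB
  edge (24,24)–(13,22): crosses AB
  edge (13,22)–(13,16): clear
  → BLOCKED
Obstacle 4 [(0,6) (10,3) (8,10)]:
  edge (0,6)–(10,3): clear
  edge (10,3)–(8,10): clear
  edge (8,10)–(0,6): clear
  midpoint (45/2,14) outside
  → clear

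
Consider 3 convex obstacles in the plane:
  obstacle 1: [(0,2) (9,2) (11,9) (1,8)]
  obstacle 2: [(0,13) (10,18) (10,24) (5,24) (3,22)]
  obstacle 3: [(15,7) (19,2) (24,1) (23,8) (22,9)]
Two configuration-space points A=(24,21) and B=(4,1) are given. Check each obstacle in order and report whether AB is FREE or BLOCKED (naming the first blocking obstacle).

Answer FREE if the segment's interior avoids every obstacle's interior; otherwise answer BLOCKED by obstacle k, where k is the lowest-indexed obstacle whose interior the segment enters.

Obstacle 1 [(0,2) (9,2) (11,9) (1,8)]:
  edge (0,2)–(9,2): crosses AB
  edge (9,2)–(11,9): crosses AB
  edge (11,9)–(1,8): clear
  edge (1,8)–(0,2): clear
  → BLOCKED
Obstacle 2 [(0,13) (10,18) (10,24) (5,24) (3,22)]:
  edge (0,13)–(10,18): clear
  edge (10,18)–(10,24): clear
  edge (10,24)–(5,24): clear
  edge (5,24)–(3,22): clear
  edge (3,22)–(0,13): clear
  midpoint (14,11) outside
  → clear
Obstacle 3 [(15,7) (19,2) (24,1) (23,8) (22,9)]:
  edge (15,7)–(19,2): clear
  edge (19,2)–(24,1): clear
  edge (24,1)–(23,8): clear
  edge (23,8)–(22,9): clear
  edge (22,9)–(15,7): clear
  midpoint (14,11) outside
  → clear

BLOCKED by obstacle 1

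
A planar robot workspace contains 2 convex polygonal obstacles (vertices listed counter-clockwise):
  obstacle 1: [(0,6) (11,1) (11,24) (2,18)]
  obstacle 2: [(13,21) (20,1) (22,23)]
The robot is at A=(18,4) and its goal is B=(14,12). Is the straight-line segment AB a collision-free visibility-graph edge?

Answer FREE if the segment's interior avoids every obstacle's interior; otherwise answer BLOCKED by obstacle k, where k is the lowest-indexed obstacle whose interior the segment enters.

Obstacle 1 [(0,6) (11,1) (11,24) (2,18)]:
  edge (0,6)–(11,1): clear
  edge (11,1)–(11,24): clear
  edge (11,24)–(2,18): clear
  edge (2,18)–(0,6): clear
  midpoint (16,8) outside
  → clear
Obstacle 2 [(13,21) (20,1) (22,23)]:
  edge (13,21)–(20,1): clear
  edge (20,1)–(22,23): clear
  edge (22,23)–(13,21): clear
  midpoint (16,8) outside
  → clear

FREE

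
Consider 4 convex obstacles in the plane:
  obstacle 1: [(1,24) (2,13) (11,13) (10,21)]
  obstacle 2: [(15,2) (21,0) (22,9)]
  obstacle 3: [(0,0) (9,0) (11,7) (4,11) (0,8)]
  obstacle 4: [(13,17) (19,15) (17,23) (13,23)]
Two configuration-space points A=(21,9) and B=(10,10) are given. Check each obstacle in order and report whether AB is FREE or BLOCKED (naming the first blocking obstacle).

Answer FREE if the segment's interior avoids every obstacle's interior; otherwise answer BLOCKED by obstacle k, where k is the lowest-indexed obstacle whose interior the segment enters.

FREE

Obstacle 1 [(1,24) (2,13) (11,13) (10,21)]:
  edge (1,24)–(2,13): clear
  edge (2,13)–(11,13): clear
  edge (11,13)–(10,21): clear
  edge (10,21)–(1,24): clear
  midpoint (31/2,19/2) outside
  → clear
Obstacle 2 [(15,2) (21,0) (22,9)]:
  edge (15,2)–(21,0): clear
  edge (21,0)–(22,9): clear
  edge (22,9)–(15,2): clear
  midpoint (31/2,19/2) outside
  → clear
Obstacle 3 [(0,0) (9,0) (11,7) (4,11) (0,8)]:
  edge (0,0)–(9,0): clear
  edge (9,0)–(11,7): clear
  edge (11,7)–(4,11): clear
  edge (4,11)–(0,8): clear
  edge (0,8)–(0,0): clear
  midpoint (31/2,19/2) outside
  → clear
Obstacle 4 [(13,17) (19,15) (17,23) (13,23)]:
  edge (13,17)–(19,15): clear
  edge (19,15)–(17,23): clear
  edge (17,23)–(13,23): clear
  edge (13,23)–(13,17): clear
  midpoint (31/2,19/2) outside
  → clear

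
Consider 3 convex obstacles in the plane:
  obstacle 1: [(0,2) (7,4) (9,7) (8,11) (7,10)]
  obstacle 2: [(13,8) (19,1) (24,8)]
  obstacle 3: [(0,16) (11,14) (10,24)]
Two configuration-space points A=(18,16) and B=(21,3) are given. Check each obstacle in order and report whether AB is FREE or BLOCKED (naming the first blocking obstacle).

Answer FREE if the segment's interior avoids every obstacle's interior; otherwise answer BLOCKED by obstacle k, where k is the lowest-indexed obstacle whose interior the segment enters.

BLOCKED by obstacle 2

Obstacle 1 [(0,2) (7,4) (9,7) (8,11) (7,10)]:
  edge (0,2)–(7,4): clear
  edge (7,4)–(9,7): clear
  edge (9,7)–(8,11): clear
  edge (8,11)–(7,10): clear
  edge (7,10)–(0,2): clear
  midpoint (39/2,19/2) outside
  → clear
Obstacle 2 [(13,8) (19,1) (24,8)]:
  edge (13,8)–(19,1): clear
  edge (19,1)–(24,8): crosses AB
  edge (24,8)–(13,8): crosses AB
  → BLOCKED
Obstacle 3 [(0,16) (11,14) (10,24)]:
  edge (0,16)–(11,14): clear
  edge (11,14)–(10,24): clear
  edge (10,24)–(0,16): clear
  midpoint (39/2,19/2) outside
  → clear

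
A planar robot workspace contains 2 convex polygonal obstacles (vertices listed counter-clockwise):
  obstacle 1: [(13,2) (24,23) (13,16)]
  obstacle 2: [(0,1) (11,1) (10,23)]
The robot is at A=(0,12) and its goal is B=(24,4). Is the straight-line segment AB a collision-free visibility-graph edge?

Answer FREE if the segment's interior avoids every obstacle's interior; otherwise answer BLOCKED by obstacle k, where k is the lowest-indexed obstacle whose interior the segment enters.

Obstacle 1 [(13,2) (24,23) (13,16)]:
  edge (13,2)–(24,23): crosses AB
  edge (24,23)–(13,16): clear
  edge (13,16)–(13,2): crosses AB
  → BLOCKED
Obstacle 2 [(0,1) (11,1) (10,23)]:
  edge (0,1)–(11,1): clear
  edge (11,1)–(10,23): crosses AB
  edge (10,23)–(0,1): crosses AB
  → BLOCKED

BLOCKED by obstacle 1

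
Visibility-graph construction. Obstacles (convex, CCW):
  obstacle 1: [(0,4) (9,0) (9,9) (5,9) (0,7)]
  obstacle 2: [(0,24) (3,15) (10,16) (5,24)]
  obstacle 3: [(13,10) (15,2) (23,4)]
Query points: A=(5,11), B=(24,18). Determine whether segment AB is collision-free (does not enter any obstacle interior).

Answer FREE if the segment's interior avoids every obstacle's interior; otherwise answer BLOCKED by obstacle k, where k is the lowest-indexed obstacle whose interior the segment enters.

Obstacle 1 [(0,4) (9,0) (9,9) (5,9) (0,7)]:
  edge (0,4)–(9,0): clear
  edge (9,0)–(9,9): clear
  edge (9,9)–(5,9): clear
  edge (5,9)–(0,7): clear
  edge (0,7)–(0,4): clear
  midpoint (29/2,29/2) outside
  → clear
Obstacle 2 [(0,24) (3,15) (10,16) (5,24)]:
  edge (0,24)–(3,15): clear
  edge (3,15)–(10,16): clear
  edge (10,16)–(5,24): clear
  edge (5,24)–(0,24): clear
  midpoint (29/2,29/2) outside
  → clear
Obstacle 3 [(13,10) (15,2) (23,4)]:
  edge (13,10)–(15,2): clear
  edge (15,2)–(23,4): clear
  edge (23,4)–(13,10): clear
  midpoint (29/2,29/2) outside
  → clear

FREE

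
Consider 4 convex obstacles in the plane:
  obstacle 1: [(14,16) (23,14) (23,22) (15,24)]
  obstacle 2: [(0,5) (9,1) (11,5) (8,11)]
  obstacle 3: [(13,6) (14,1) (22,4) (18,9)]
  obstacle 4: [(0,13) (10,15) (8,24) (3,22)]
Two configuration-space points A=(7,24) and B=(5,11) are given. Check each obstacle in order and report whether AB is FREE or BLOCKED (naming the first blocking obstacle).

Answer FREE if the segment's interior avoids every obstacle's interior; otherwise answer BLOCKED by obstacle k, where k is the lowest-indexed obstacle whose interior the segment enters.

BLOCKED by obstacle 4

Obstacle 1 [(14,16) (23,14) (23,22) (15,24)]:
  edge (14,16)–(23,14): clear
  edge (23,14)–(23,22): clear
  edge (23,22)–(15,24): clear
  edge (15,24)–(14,16): clear
  midpoint (6,35/2) outside
  → clear
Obstacle 2 [(0,5) (9,1) (11,5) (8,11)]:
  edge (0,5)–(9,1): clear
  edge (9,1)–(11,5): clear
  edge (11,5)–(8,11): clear
  edge (8,11)–(0,5): clear
  midpoint (6,35/2) outside
  → clear
Obstacle 3 [(13,6) (14,1) (22,4) (18,9)]:
  edge (13,6)–(14,1): clear
  edge (14,1)–(22,4): clear
  edge (22,4)–(18,9): clear
  edge (18,9)–(13,6): clear
  midpoint (6,35/2) outside
  → clear
Obstacle 4 [(0,13) (10,15) (8,24) (3,22)]:
  edge (0,13)–(10,15): crosses AB
  edge (10,15)–(8,24): clear
  edge (8,24)–(3,22): crosses AB
  edge (3,22)–(0,13): clear
  → BLOCKED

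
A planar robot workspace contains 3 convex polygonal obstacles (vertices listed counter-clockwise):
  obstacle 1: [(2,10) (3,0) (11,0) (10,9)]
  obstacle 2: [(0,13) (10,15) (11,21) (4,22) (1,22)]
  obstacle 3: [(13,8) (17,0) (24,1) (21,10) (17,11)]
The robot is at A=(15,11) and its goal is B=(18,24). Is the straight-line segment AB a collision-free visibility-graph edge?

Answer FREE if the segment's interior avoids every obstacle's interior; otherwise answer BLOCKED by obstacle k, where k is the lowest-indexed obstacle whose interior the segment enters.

Obstacle 1 [(2,10) (3,0) (11,0) (10,9)]:
  edge (2,10)–(3,0): clear
  edge (3,0)–(11,0): clear
  edge (11,0)–(10,9): clear
  edge (10,9)–(2,10): clear
  midpoint (33/2,35/2) outside
  → clear
Obstacle 2 [(0,13) (10,15) (11,21) (4,22) (1,22)]:
  edge (0,13)–(10,15): clear
  edge (10,15)–(11,21): clear
  edge (11,21)–(4,22): clear
  edge (4,22)–(1,22): clear
  edge (1,22)–(0,13): clear
  midpoint (33/2,35/2) outside
  → clear
Obstacle 3 [(13,8) (17,0) (24,1) (21,10) (17,11)]:
  edge (13,8)–(17,0): clear
  edge (17,0)–(24,1): clear
  edge (24,1)–(21,10): clear
  edge (21,10)–(17,11): clear
  edge (17,11)–(13,8): clear
  midpoint (33/2,35/2) outside
  → clear

FREE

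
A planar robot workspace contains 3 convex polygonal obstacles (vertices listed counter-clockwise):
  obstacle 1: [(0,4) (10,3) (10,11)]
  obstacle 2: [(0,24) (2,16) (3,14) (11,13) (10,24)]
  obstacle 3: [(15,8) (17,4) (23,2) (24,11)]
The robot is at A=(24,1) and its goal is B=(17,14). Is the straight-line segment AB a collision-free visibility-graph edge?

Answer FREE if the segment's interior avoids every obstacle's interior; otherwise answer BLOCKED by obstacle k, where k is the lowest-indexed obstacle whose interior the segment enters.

Obstacle 1 [(0,4) (10,3) (10,11)]:
  edge (0,4)–(10,3): clear
  edge (10,3)–(10,11): clear
  edge (10,11)–(0,4): clear
  midpoint (41/2,15/2) outside
  → clear
Obstacle 2 [(0,24) (2,16) (3,14) (11,13) (10,24)]:
  edge (0,24)–(2,16): clear
  edge (2,16)–(3,14): clear
  edge (3,14)–(11,13): clear
  edge (11,13)–(10,24): clear
  edge (10,24)–(0,24): clear
  midpoint (41/2,15/2) outside
  → clear
Obstacle 3 [(15,8) (17,4) (23,2) (24,11)]:
  edge (15,8)–(17,4): clear
  edge (17,4)–(23,2): clear
  edge (23,2)–(24,11): crosses AB
  edge (24,11)–(15,8): crosses AB
  → BLOCKED

BLOCKED by obstacle 3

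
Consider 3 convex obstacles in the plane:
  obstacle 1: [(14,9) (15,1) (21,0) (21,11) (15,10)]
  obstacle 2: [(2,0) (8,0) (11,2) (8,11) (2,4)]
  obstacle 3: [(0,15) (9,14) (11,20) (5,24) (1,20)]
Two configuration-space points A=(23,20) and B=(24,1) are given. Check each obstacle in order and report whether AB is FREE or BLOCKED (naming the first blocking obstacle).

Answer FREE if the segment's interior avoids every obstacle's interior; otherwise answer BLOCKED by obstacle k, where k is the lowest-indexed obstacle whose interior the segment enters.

FREE

Obstacle 1 [(14,9) (15,1) (21,0) (21,11) (15,10)]:
  edge (14,9)–(15,1): clear
  edge (15,1)–(21,0): clear
  edge (21,0)–(21,11): clear
  edge (21,11)–(15,10): clear
  edge (15,10)–(14,9): clear
  midpoint (47/2,21/2) outside
  → clear
Obstacle 2 [(2,0) (8,0) (11,2) (8,11) (2,4)]:
  edge (2,0)–(8,0): clear
  edge (8,0)–(11,2): clear
  edge (11,2)–(8,11): clear
  edge (8,11)–(2,4): clear
  edge (2,4)–(2,0): clear
  midpoint (47/2,21/2) outside
  → clear
Obstacle 3 [(0,15) (9,14) (11,20) (5,24) (1,20)]:
  edge (0,15)–(9,14): clear
  edge (9,14)–(11,20): clear
  edge (11,20)–(5,24): clear
  edge (5,24)–(1,20): clear
  edge (1,20)–(0,15): clear
  midpoint (47/2,21/2) outside
  → clear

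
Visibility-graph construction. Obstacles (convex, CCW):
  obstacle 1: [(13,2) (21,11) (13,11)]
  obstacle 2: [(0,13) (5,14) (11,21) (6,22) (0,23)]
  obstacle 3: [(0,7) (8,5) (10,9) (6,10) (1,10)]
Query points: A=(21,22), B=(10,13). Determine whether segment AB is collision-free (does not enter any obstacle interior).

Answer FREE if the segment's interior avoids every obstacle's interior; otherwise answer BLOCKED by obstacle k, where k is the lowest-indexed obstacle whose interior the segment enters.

Obstacle 1 [(13,2) (21,11) (13,11)]:
  edge (13,2)–(21,11): clear
  edge (21,11)–(13,11): clear
  edge (13,11)–(13,2): clear
  midpoint (31/2,35/2) outside
  → clear
Obstacle 2 [(0,13) (5,14) (11,21) (6,22) (0,23)]:
  edge (0,13)–(5,14): clear
  edge (5,14)–(11,21): clear
  edge (11,21)–(6,22): clear
  edge (6,22)–(0,23): clear
  edge (0,23)–(0,13): clear
  midpoint (31/2,35/2) outside
  → clear
Obstacle 3 [(0,7) (8,5) (10,9) (6,10) (1,10)]:
  edge (0,7)–(8,5): clear
  edge (8,5)–(10,9): clear
  edge (10,9)–(6,10): clear
  edge (6,10)–(1,10): clear
  edge (1,10)–(0,7): clear
  midpoint (31/2,35/2) outside
  → clear

FREE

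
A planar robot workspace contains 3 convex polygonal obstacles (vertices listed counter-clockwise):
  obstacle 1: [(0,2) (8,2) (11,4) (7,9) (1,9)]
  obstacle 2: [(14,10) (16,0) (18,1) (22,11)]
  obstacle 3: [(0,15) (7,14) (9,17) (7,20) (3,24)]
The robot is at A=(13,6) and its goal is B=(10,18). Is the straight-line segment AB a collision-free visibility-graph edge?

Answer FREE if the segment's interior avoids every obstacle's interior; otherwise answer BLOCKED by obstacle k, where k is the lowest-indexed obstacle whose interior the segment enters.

Obstacle 1 [(0,2) (8,2) (11,4) (7,9) (1,9)]:
  edge (0,2)–(8,2): clear
  edge (8,2)–(11,4): clear
  edge (11,4)–(7,9): clear
  edge (7,9)–(1,9): clear
  edge (1,9)–(0,2): clear
  midpoint (23/2,12) outside
  → clear
Obstacle 2 [(14,10) (16,0) (18,1) (22,11)]:
  edge (14,10)–(16,0): clear
  edge (16,0)–(18,1): clear
  edge (18,1)–(22,11): clear
  edge (22,11)–(14,10): clear
  midpoint (23/2,12) outside
  → clear
Obstacle 3 [(0,15) (7,14) (9,17) (7,20) (3,24)]:
  edge (0,15)–(7,14): clear
  edge (7,14)–(9,17): clear
  edge (9,17)–(7,20): clear
  edge (7,20)–(3,24): clear
  edge (3,24)–(0,15): clear
  midpoint (23/2,12) outside
  → clear

FREE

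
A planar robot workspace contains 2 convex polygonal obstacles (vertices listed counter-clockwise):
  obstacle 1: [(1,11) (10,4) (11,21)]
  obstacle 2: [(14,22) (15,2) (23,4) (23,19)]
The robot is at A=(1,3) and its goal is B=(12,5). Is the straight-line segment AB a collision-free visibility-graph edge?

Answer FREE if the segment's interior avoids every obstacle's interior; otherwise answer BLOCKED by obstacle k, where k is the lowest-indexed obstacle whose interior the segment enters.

BLOCKED by obstacle 1

Obstacle 1 [(1,11) (10,4) (11,21)]:
  edge (1,11)–(10,4): crosses AB
  edge (10,4)–(11,21): crosses AB
  edge (11,21)–(1,11): clear
  → BLOCKED
Obstacle 2 [(14,22) (15,2) (23,4) (23,19)]:
  edge (14,22)–(15,2): clear
  edge (15,2)–(23,4): clear
  edge (23,4)–(23,19): clear
  edge (23,19)–(14,22): clear
  midpoint (13/2,4) outside
  → clear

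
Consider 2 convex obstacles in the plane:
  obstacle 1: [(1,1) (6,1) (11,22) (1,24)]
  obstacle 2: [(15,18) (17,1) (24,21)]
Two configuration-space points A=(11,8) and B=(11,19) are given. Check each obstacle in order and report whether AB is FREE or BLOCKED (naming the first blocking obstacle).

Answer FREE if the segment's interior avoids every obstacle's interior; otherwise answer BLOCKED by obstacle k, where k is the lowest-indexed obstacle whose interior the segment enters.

Obstacle 1 [(1,1) (6,1) (11,22) (1,24)]:
  edge (1,1)–(6,1): clear
  edge (6,1)–(11,22): clear
  edge (11,22)–(1,24): clear
  edge (1,24)–(1,1): clear
  midpoint (11,27/2) outside
  → clear
Obstacle 2 [(15,18) (17,1) (24,21)]:
  edge (15,18)–(17,1): clear
  edge (17,1)–(24,21): clear
  edge (24,21)–(15,18): clear
  midpoint (11,27/2) outside
  → clear

FREE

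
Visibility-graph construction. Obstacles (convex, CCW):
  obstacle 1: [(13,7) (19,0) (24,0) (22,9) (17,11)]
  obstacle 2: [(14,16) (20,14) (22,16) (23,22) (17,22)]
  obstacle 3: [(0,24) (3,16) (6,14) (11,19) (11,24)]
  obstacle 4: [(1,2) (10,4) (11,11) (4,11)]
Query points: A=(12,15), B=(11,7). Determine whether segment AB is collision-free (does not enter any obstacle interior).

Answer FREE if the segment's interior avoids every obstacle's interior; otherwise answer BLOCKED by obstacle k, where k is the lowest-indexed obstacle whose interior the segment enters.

FREE

Obstacle 1 [(13,7) (19,0) (24,0) (22,9) (17,11)]:
  edge (13,7)–(19,0): clear
  edge (19,0)–(24,0): clear
  edge (24,0)–(22,9): clear
  edge (22,9)–(17,11): clear
  edge (17,11)–(13,7): clear
  midpoint (23/2,11) outside
  → clear
Obstacle 2 [(14,16) (20,14) (22,16) (23,22) (17,22)]:
  edge (14,16)–(20,14): clear
  edge (20,14)–(22,16): clear
  edge (22,16)–(23,22): clear
  edge (23,22)–(17,22): clear
  edge (17,22)–(14,16): clear
  midpoint (23/2,11) outside
  → clear
Obstacle 3 [(0,24) (3,16) (6,14) (11,19) (11,24)]:
  edge (0,24)–(3,16): clear
  edge (3,16)–(6,14): clear
  edge (6,14)–(11,19): clear
  edge (11,19)–(11,24): clear
  edge (11,24)–(0,24): clear
  midpoint (23/2,11) outside
  → clear
Obstacle 4 [(1,2) (10,4) (11,11) (4,11)]:
  edge (1,2)–(10,4): clear
  edge (10,4)–(11,11): clear
  edge (11,11)–(4,11): clear
  edge (4,11)–(1,2): clear
  midpoint (23/2,11) outside
  → clear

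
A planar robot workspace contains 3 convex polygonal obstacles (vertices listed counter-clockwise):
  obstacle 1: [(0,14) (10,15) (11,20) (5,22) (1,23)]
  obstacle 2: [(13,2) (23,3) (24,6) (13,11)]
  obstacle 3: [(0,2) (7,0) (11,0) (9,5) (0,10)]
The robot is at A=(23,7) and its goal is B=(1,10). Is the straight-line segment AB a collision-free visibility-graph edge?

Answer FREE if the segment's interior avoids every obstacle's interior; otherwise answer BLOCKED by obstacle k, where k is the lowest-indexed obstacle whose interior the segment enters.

BLOCKED by obstacle 2

Obstacle 1 [(0,14) (10,15) (11,20) (5,22) (1,23)]:
  edge (0,14)–(10,15): clear
  edge (10,15)–(11,20): clear
  edge (11,20)–(5,22): clear
  edge (5,22)–(1,23): clear
  edge (1,23)–(0,14): clear
  midpoint (12,17/2) outside
  → clear
Obstacle 2 [(13,2) (23,3) (24,6) (13,11)]:
  edge (13,2)–(23,3): clear
  edge (23,3)–(24,6): clear
  edge (24,6)–(13,11): crosses AB
  edge (13,11)–(13,2): crosses AB
  → BLOCKED
Obstacle 3 [(0,2) (7,0) (11,0) (9,5) (0,10)]:
  edge (0,2)–(7,0): clear
  edge (7,0)–(11,0): clear
  edge (11,0)–(9,5): clear
  edge (9,5)–(0,10): clear
  edge (0,10)–(0,2): clear
  midpoint (12,17/2) outside
  → clear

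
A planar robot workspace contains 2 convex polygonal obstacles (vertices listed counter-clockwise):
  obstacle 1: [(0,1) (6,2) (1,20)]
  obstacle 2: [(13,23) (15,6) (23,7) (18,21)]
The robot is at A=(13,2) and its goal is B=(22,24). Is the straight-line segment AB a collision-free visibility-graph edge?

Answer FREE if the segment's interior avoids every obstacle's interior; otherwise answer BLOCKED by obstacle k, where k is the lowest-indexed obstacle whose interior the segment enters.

Obstacle 1 [(0,1) (6,2) (1,20)]:
  edge (0,1)–(6,2): clear
  edge (6,2)–(1,20): clear
  edge (1,20)–(0,1): clear
  midpoint (35/2,13) outside
  → clear
Obstacle 2 [(13,23) (15,6) (23,7) (18,21)]:
  edge (13,23)–(15,6): crosses AB
  edge (15,6)–(23,7): clear
  edge (23,7)–(18,21): crosses AB
  edge (18,21)–(13,23): clear
  → BLOCKED

BLOCKED by obstacle 2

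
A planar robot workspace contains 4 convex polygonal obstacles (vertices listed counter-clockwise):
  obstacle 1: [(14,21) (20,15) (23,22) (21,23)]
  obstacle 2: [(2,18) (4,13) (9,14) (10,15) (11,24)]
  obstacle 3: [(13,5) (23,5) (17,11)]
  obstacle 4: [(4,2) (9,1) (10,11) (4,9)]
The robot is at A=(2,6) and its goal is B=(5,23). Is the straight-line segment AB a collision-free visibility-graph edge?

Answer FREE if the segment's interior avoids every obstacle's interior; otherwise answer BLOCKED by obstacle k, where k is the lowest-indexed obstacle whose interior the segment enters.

Obstacle 1 [(14,21) (20,15) (23,22) (21,23)]:
  edge (14,21)–(20,15): clear
  edge (20,15)–(23,22): clear
  edge (23,22)–(21,23): clear
  edge (21,23)–(14,21): clear
  midpoint (7/2,29/2) outside
  → clear
Obstacle 2 [(2,18) (4,13) (9,14) (10,15) (11,24)]:
  edge (2,18)–(4,13): crosses AB
  edge (4,13)–(9,14): clear
  edge (9,14)–(10,15): clear
  edge (10,15)–(11,24): clear
  edge (11,24)–(2,18): crosses AB
  → BLOCKED
Obstacle 3 [(13,5) (23,5) (17,11)]:
  edge (13,5)–(23,5): clear
  edge (23,5)–(17,11): clear
  edge (17,11)–(13,5): clear
  midpoint (7/2,29/2) outside
  → clear
Obstacle 4 [(4,2) (9,1) (10,11) (4,9)]:
  edge (4,2)–(9,1): clear
  edge (9,1)–(10,11): clear
  edge (10,11)–(4,9): clear
  edge (4,9)–(4,2): clear
  midpoint (7/2,29/2) outside
  → clear

BLOCKED by obstacle 2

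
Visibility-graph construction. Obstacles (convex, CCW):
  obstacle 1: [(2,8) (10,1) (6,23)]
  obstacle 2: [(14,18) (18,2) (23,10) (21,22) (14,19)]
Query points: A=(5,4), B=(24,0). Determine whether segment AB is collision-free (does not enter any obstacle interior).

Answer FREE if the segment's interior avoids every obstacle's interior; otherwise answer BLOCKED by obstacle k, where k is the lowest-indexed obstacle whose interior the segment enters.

Obstacle 1 [(2,8) (10,1) (6,23)]:
  edge (2,8)–(10,1): crosses AB
  edge (10,1)–(6,23): crosses AB
  edge (6,23)–(2,8): clear
  → BLOCKED
Obstacle 2 [(14,18) (18,2) (23,10) (21,22) (14,19)]:
  edge (14,18)–(18,2): clear
  edge (18,2)–(23,10): clear
  edge (23,10)–(21,22): clear
  edge (21,22)–(14,19): clear
  edge (14,19)–(14,18): clear
  midpoint (29/2,2) outside
  → clear

BLOCKED by obstacle 1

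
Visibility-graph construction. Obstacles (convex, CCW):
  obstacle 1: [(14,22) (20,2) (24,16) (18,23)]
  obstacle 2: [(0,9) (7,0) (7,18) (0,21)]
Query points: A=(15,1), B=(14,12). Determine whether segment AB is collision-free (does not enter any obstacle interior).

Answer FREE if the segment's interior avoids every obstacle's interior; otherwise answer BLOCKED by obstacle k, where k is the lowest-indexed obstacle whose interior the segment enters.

FREE

Obstacle 1 [(14,22) (20,2) (24,16) (18,23)]:
  edge (14,22)–(20,2): clear
  edge (20,2)–(24,16): clear
  edge (24,16)–(18,23): clear
  edge (18,23)–(14,22): clear
  midpoint (29/2,13/2) outside
  → clear
Obstacle 2 [(0,9) (7,0) (7,18) (0,21)]:
  edge (0,9)–(7,0): clear
  edge (7,0)–(7,18): clear
  edge (7,18)–(0,21): clear
  edge (0,21)–(0,9): clear
  midpoint (29/2,13/2) outside
  → clear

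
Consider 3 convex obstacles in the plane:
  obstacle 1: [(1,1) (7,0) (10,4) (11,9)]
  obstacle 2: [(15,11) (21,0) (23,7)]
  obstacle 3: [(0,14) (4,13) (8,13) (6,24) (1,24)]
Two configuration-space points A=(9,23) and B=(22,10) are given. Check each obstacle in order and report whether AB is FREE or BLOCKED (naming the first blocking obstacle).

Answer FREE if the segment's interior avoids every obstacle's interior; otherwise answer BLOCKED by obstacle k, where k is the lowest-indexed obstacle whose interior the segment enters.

FREE

Obstacle 1 [(1,1) (7,0) (10,4) (11,9)]:
  edge (1,1)–(7,0): clear
  edge (7,0)–(10,4): clear
  edge (10,4)–(11,9): clear
  edge (11,9)–(1,1): clear
  midpoint (31/2,33/2) outside
  → clear
Obstacle 2 [(15,11) (21,0) (23,7)]:
  edge (15,11)–(21,0): clear
  edge (21,0)–(23,7): clear
  edge (23,7)–(15,11): clear
  midpoint (31/2,33/2) outside
  → clear
Obstacle 3 [(0,14) (4,13) (8,13) (6,24) (1,24)]:
  edge (0,14)–(4,13): clear
  edge (4,13)–(8,13): clear
  edge (8,13)–(6,24): clear
  edge (6,24)–(1,24): clear
  edge (1,24)–(0,14): clear
  midpoint (31/2,33/2) outside
  → clear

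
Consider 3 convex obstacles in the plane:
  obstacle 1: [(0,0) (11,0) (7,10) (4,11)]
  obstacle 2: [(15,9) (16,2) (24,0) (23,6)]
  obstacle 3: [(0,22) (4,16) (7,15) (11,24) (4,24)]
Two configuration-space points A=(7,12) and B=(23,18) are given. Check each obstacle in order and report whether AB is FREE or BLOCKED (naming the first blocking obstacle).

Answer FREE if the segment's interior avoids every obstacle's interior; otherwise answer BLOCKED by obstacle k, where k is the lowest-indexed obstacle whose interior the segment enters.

FREE

Obstacle 1 [(0,0) (11,0) (7,10) (4,11)]:
  edge (0,0)–(11,0): clear
  edge (11,0)–(7,10): clear
  edge (7,10)–(4,11): clear
  edge (4,11)–(0,0): clear
  midpoint (15,15) outside
  → clear
Obstacle 2 [(15,9) (16,2) (24,0) (23,6)]:
  edge (15,9)–(16,2): clear
  edge (16,2)–(24,0): clear
  edge (24,0)–(23,6): clear
  edge (23,6)–(15,9): clear
  midpoint (15,15) outside
  → clear
Obstacle 3 [(0,22) (4,16) (7,15) (11,24) (4,24)]:
  edge (0,22)–(4,16): clear
  edge (4,16)–(7,15): clear
  edge (7,15)–(11,24): clear
  edge (11,24)–(4,24): clear
  edge (4,24)–(0,22): clear
  midpoint (15,15) outside
  → clear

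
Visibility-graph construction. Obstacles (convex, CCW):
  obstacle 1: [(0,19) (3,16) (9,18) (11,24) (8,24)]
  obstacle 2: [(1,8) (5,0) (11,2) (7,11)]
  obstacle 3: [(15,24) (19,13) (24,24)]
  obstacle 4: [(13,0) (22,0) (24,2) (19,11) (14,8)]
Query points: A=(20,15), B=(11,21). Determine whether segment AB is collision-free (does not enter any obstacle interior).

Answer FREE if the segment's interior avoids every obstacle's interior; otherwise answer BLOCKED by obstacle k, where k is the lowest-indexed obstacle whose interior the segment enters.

BLOCKED by obstacle 3

Obstacle 1 [(0,19) (3,16) (9,18) (11,24) (8,24)]:
  edge (0,19)–(3,16): clear
  edge (3,16)–(9,18): clear
  edge (9,18)–(11,24): clear
  edge (11,24)–(8,24): clear
  edge (8,24)–(0,19): clear
  midpoint (31/2,18) outside
  → clear
Obstacle 2 [(1,8) (5,0) (11,2) (7,11)]:
  edge (1,8)–(5,0): clear
  edge (5,0)–(11,2): clear
  edge (11,2)–(7,11): clear
  edge (7,11)–(1,8): clear
  midpoint (31/2,18) outside
  → clear
Obstacle 3 [(15,24) (19,13) (24,24)]:
  edge (15,24)–(19,13): crosses AB
  edge (19,13)–(24,24): crosses AB
  edge (24,24)–(15,24): clear
  → BLOCKED
Obstacle 4 [(13,0) (22,0) (24,2) (19,11) (14,8)]:
  edge (13,0)–(22,0): clear
  edge (22,0)–(24,2): clear
  edge (24,2)–(19,11): clear
  edge (19,11)–(14,8): clear
  edge (14,8)–(13,0): clear
  midpoint (31/2,18) outside
  → clear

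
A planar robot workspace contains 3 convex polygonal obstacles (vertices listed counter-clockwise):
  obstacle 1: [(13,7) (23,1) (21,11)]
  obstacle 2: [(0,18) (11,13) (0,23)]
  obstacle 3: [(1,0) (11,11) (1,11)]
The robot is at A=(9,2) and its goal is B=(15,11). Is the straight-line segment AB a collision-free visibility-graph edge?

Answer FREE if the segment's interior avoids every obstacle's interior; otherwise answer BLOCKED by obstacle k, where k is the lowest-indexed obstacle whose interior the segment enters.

FREE

Obstacle 1 [(13,7) (23,1) (21,11)]:
  edge (13,7)–(23,1): clear
  edge (23,1)–(21,11): clear
  edge (21,11)–(13,7): clear
  midpoint (12,13/2) outside
  → clear
Obstacle 2 [(0,18) (11,13) (0,23)]:
  edge (0,18)–(11,13): clear
  edge (11,13)–(0,23): clear
  edge (0,23)–(0,18): clear
  midpoint (12,13/2) outside
  → clear
Obstacle 3 [(1,0) (11,11) (1,11)]:
  edge (1,0)–(11,11): clear
  edge (11,11)–(1,11): clear
  edge (1,11)–(1,0): clear
  midpoint (12,13/2) outside
  → clear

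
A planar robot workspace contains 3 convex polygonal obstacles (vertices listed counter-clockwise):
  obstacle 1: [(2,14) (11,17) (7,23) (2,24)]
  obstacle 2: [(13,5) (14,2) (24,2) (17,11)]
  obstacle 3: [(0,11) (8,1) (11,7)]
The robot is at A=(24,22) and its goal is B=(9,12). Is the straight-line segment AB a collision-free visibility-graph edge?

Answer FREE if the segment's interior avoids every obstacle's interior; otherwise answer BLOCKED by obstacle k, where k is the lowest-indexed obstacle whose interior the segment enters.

Obstacle 1 [(2,14) (11,17) (7,23) (2,24)]:
  edge (2,14)–(11,17): clear
  edge (11,17)–(7,23): clear
  edge (7,23)–(2,24): clear
  edge (2,24)–(2,14): clear
  midpoint (33/2,17) outside
  → clear
Obstacle 2 [(13,5) (14,2) (24,2) (17,11)]:
  edge (13,5)–(14,2): clear
  edge (14,2)–(24,2): clear
  edge (24,2)–(17,11): clear
  edge (17,11)–(13,5): clear
  midpoint (33/2,17) outside
  → clear
Obstacle 3 [(0,11) (8,1) (11,7)]:
  edge (0,11)–(8,1): clear
  edge (8,1)–(11,7): clear
  edge (11,7)–(0,11): clear
  midpoint (33/2,17) outside
  → clear

FREE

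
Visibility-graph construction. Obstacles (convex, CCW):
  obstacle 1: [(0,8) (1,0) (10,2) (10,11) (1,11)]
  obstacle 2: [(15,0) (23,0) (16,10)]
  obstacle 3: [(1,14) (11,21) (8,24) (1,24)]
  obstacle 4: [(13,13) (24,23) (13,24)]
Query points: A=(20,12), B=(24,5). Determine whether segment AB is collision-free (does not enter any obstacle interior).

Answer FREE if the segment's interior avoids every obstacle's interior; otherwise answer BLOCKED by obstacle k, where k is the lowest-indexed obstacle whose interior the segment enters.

Obstacle 1 [(0,8) (1,0) (10,2) (10,11) (1,11)]:
  edge (0,8)–(1,0): clear
  edge (1,0)–(10,2): clear
  edge (10,2)–(10,11): clear
  edge (10,11)–(1,11): clear
  edge (1,11)–(0,8): clear
  midpoint (22,17/2) outside
  → clear
Obstacle 2 [(15,0) (23,0) (16,10)]:
  edge (15,0)–(23,0): clear
  edge (23,0)–(16,10): clear
  edge (16,10)–(15,0): clear
  midpoint (22,17/2) outside
  → clear
Obstacle 3 [(1,14) (11,21) (8,24) (1,24)]:
  edge (1,14)–(11,21): clear
  edge (11,21)–(8,24): clear
  edge (8,24)–(1,24): clear
  edge (1,24)–(1,14): clear
  midpoint (22,17/2) outside
  → clear
Obstacle 4 [(13,13) (24,23) (13,24)]:
  edge (13,13)–(24,23): clear
  edge (24,23)–(13,24): clear
  edge (13,24)–(13,13): clear
  midpoint (22,17/2) outside
  → clear

FREE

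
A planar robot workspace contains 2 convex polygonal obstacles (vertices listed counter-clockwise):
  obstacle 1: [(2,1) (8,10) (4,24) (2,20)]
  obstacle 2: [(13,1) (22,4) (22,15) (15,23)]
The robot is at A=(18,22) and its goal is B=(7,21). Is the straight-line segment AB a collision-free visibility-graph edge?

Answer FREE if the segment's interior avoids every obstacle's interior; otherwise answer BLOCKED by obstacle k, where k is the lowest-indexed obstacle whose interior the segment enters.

BLOCKED by obstacle 2

Obstacle 1 [(2,1) (8,10) (4,24) (2,20)]:
  edge (2,1)–(8,10): clear
  edge (8,10)–(4,24): clear
  edge (4,24)–(2,20): clear
  edge (2,20)–(2,1): clear
  midpoint (25/2,43/2) outside
  → clear
Obstacle 2 [(13,1) (22,4) (22,15) (15,23)]:
  edge (13,1)–(22,4): clear
  edge (22,4)–(22,15): clear
  edge (22,15)–(15,23): crosses AB
  edge (15,23)–(13,1): crosses AB
  → BLOCKED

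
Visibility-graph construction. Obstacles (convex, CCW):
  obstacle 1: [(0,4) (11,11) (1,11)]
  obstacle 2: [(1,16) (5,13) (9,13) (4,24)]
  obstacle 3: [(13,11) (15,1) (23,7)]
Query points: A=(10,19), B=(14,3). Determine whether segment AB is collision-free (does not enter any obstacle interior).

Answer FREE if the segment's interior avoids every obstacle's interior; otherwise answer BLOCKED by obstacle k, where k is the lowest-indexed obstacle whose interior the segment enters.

Obstacle 1 [(0,4) (11,11) (1,11)]:
  edge (0,4)–(11,11): clear
  edge (11,11)–(1,11): clear
  edge (1,11)–(0,4): clear
  midpoint (12,11) outside
  → clear
Obstacle 2 [(1,16) (5,13) (9,13) (4,24)]:
  edge (1,16)–(5,13): clear
  edge (5,13)–(9,13): clear
  edge (9,13)–(4,24): clear
  edge (4,24)–(1,16): clear
  midpoint (12,11) outside
  → clear
Obstacle 3 [(13,11) (15,1) (23,7)]:
  edge (13,11)–(15,1): clear
  edge (15,1)–(23,7): clear
  edge (23,7)–(13,11): clear
  midpoint (12,11) outside
  → clear

FREE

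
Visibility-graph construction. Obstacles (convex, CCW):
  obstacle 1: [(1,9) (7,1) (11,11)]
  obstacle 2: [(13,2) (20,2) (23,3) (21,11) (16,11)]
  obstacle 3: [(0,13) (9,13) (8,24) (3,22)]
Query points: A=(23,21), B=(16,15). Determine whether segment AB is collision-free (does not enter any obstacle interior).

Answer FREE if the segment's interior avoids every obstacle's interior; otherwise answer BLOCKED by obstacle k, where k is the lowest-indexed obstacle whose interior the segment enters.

FREE

Obstacle 1 [(1,9) (7,1) (11,11)]:
  edge (1,9)–(7,1): clear
  edge (7,1)–(11,11): clear
  edge (11,11)–(1,9): clear
  midpoint (39/2,18) outside
  → clear
Obstacle 2 [(13,2) (20,2) (23,3) (21,11) (16,11)]:
  edge (13,2)–(20,2): clear
  edge (20,2)–(23,3): clear
  edge (23,3)–(21,11): clear
  edge (21,11)–(16,11): clear
  edge (16,11)–(13,2): clear
  midpoint (39/2,18) outside
  → clear
Obstacle 3 [(0,13) (9,13) (8,24) (3,22)]:
  edge (0,13)–(9,13): clear
  edge (9,13)–(8,24): clear
  edge (8,24)–(3,22): clear
  edge (3,22)–(0,13): clear
  midpoint (39/2,18) outside
  → clear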